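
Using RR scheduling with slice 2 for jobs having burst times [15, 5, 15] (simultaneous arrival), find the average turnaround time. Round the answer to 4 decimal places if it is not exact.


Time quantum = 2
Execution trace:
  J1 runs 2 units, time = 2
  J2 runs 2 units, time = 4
  J3 runs 2 units, time = 6
  J1 runs 2 units, time = 8
  J2 runs 2 units, time = 10
  J3 runs 2 units, time = 12
  J1 runs 2 units, time = 14
  J2 runs 1 units, time = 15
  J3 runs 2 units, time = 17
  J1 runs 2 units, time = 19
  J3 runs 2 units, time = 21
  J1 runs 2 units, time = 23
  J3 runs 2 units, time = 25
  J1 runs 2 units, time = 27
  J3 runs 2 units, time = 29
  J1 runs 2 units, time = 31
  J3 runs 2 units, time = 33
  J1 runs 1 units, time = 34
  J3 runs 1 units, time = 35
Finish times: [34, 15, 35]
Average turnaround = 84/3 = 28.0

28.0


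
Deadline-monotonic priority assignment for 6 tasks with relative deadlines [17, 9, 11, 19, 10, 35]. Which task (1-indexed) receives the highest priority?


Sort tasks by relative deadline (ascending):
  Task 2: deadline = 9
  Task 5: deadline = 10
  Task 3: deadline = 11
  Task 1: deadline = 17
  Task 4: deadline = 19
  Task 6: deadline = 35
Priority order (highest first): [2, 5, 3, 1, 4, 6]
Highest priority task = 2

2


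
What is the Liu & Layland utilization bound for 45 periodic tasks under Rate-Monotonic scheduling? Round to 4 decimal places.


Compute 2^(1/45) = 1.0155225125
Subtract 1: 1.0155225125 - 1 = 0.0155225125
Multiply by n: 45 * 0.0155225125 = 0.6985130625
Round to 4 dp: 0.6985

0.6985


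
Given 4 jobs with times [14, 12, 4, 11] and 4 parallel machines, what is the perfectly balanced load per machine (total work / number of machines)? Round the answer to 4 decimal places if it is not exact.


Total processing time = 14 + 12 + 4 + 11 = 41
Number of machines = 4
Ideal balanced load = 41 / 4 = 10.25

10.25


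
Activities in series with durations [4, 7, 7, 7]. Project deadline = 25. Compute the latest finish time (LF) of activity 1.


LF(activity 1) = deadline - sum of successor durations
Successors: activities 2 through 4 with durations [7, 7, 7]
Sum of successor durations = 21
LF = 25 - 21 = 4

4


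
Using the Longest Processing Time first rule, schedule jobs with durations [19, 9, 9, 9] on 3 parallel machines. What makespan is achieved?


Sort jobs in decreasing order (LPT): [19, 9, 9, 9]
Assign each job to the least loaded machine:
  Machine 1: jobs [19], load = 19
  Machine 2: jobs [9, 9], load = 18
  Machine 3: jobs [9], load = 9
Makespan = max load = 19

19


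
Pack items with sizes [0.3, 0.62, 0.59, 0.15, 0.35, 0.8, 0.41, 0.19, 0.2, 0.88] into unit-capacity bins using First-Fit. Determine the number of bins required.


Place items sequentially using First-Fit:
  Item 0.3 -> new Bin 1
  Item 0.62 -> Bin 1 (now 0.92)
  Item 0.59 -> new Bin 2
  Item 0.15 -> Bin 2 (now 0.74)
  Item 0.35 -> new Bin 3
  Item 0.8 -> new Bin 4
  Item 0.41 -> Bin 3 (now 0.76)
  Item 0.19 -> Bin 2 (now 0.93)
  Item 0.2 -> Bin 3 (now 0.96)
  Item 0.88 -> new Bin 5
Total bins used = 5

5


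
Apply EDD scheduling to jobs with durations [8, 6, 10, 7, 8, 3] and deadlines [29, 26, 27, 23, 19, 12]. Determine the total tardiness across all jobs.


Sort by due date (EDD order): [(3, 12), (8, 19), (7, 23), (6, 26), (10, 27), (8, 29)]
Compute completion times and tardiness:
  Job 1: p=3, d=12, C=3, tardiness=max(0,3-12)=0
  Job 2: p=8, d=19, C=11, tardiness=max(0,11-19)=0
  Job 3: p=7, d=23, C=18, tardiness=max(0,18-23)=0
  Job 4: p=6, d=26, C=24, tardiness=max(0,24-26)=0
  Job 5: p=10, d=27, C=34, tardiness=max(0,34-27)=7
  Job 6: p=8, d=29, C=42, tardiness=max(0,42-29)=13
Total tardiness = 20

20


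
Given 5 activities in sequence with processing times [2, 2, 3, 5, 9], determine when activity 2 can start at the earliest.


Activity 2 starts after activities 1 through 1 complete.
Predecessor durations: [2]
ES = 2 = 2

2


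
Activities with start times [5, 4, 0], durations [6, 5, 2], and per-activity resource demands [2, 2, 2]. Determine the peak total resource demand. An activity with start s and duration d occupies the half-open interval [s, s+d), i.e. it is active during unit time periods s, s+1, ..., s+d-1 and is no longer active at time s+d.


Each activity i is active on [start_i, start_i + duration_i).
Compute total resource usage per time slot:
  t=0: active resources = [2], total = 2
  t=1: active resources = [2], total = 2
  t=2: active resources = [], total = 0
  t=3: active resources = [], total = 0
  t=4: active resources = [2], total = 2
  t=5: active resources = [2, 2], total = 4
  t=6: active resources = [2, 2], total = 4
  t=7: active resources = [2, 2], total = 4
  t=8: active resources = [2, 2], total = 4
  t=9: active resources = [2], total = 2
  t=10: active resources = [2], total = 2
Peak resource demand = 4

4


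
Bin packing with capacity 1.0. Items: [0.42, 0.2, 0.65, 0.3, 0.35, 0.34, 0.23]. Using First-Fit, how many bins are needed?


Place items sequentially using First-Fit:
  Item 0.42 -> new Bin 1
  Item 0.2 -> Bin 1 (now 0.62)
  Item 0.65 -> new Bin 2
  Item 0.3 -> Bin 1 (now 0.92)
  Item 0.35 -> Bin 2 (now 1.0)
  Item 0.34 -> new Bin 3
  Item 0.23 -> Bin 3 (now 0.57)
Total bins used = 3

3


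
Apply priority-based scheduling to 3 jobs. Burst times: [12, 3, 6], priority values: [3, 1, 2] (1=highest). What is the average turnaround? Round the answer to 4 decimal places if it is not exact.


Sort by priority (ascending = highest first):
Order: [(1, 3), (2, 6), (3, 12)]
Completion times:
  Priority 1, burst=3, C=3
  Priority 2, burst=6, C=9
  Priority 3, burst=12, C=21
Average turnaround = 33/3 = 11.0

11.0


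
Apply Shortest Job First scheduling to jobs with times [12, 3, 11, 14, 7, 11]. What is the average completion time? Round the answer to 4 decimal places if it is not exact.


SJF order (ascending): [3, 7, 11, 11, 12, 14]
Completion times:
  Job 1: burst=3, C=3
  Job 2: burst=7, C=10
  Job 3: burst=11, C=21
  Job 4: burst=11, C=32
  Job 5: burst=12, C=44
  Job 6: burst=14, C=58
Average completion = 168/6 = 28.0

28.0


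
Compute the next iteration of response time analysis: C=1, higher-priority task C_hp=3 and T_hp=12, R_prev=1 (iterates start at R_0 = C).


R_next = C + ceil(R_prev / T_hp) * C_hp
ceil(1 / 12) = ceil(0.0833) = 1
Interference = 1 * 3 = 3
R_next = 1 + 3 = 4

4


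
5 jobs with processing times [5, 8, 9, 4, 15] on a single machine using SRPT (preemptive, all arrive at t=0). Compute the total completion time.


Since all jobs arrive at t=0, SRPT equals SPT ordering.
SPT order: [4, 5, 8, 9, 15]
Completion times:
  Job 1: p=4, C=4
  Job 2: p=5, C=9
  Job 3: p=8, C=17
  Job 4: p=9, C=26
  Job 5: p=15, C=41
Total completion time = 4 + 9 + 17 + 26 + 41 = 97

97


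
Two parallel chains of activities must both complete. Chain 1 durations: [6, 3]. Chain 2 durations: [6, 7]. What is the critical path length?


Path A total = 6 + 3 = 9
Path B total = 6 + 7 = 13
Critical path = longest path = max(9, 13) = 13

13


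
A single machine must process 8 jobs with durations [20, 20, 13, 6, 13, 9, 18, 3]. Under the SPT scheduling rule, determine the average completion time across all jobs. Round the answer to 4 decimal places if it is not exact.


Sort jobs by processing time (SPT order): [3, 6, 9, 13, 13, 18, 20, 20]
Compute completion times sequentially:
  Job 1: processing = 3, completes at 3
  Job 2: processing = 6, completes at 9
  Job 3: processing = 9, completes at 18
  Job 4: processing = 13, completes at 31
  Job 5: processing = 13, completes at 44
  Job 6: processing = 18, completes at 62
  Job 7: processing = 20, completes at 82
  Job 8: processing = 20, completes at 102
Sum of completion times = 351
Average completion time = 351/8 = 43.875

43.875


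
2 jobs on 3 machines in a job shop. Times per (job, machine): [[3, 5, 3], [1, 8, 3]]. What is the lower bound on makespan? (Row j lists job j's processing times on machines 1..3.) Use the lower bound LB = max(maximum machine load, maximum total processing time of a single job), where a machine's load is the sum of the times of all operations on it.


Machine loads:
  Machine 1: 3 + 1 = 4
  Machine 2: 5 + 8 = 13
  Machine 3: 3 + 3 = 6
Max machine load = 13
Job totals:
  Job 1: 11
  Job 2: 12
Max job total = 12
Lower bound = max(13, 12) = 13

13


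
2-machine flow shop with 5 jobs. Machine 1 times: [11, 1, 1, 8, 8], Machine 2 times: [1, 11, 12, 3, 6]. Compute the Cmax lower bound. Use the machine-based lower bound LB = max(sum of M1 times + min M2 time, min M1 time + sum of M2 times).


LB1 = sum(M1 times) + min(M2 times) = 29 + 1 = 30
LB2 = min(M1 times) + sum(M2 times) = 1 + 33 = 34
Lower bound = max(LB1, LB2) = max(30, 34) = 34

34


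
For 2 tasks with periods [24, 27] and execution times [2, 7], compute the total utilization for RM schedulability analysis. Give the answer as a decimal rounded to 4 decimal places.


Compute individual utilizations (exact fractions):
  Task 1: C/T = 2/24 = 1/12 (approx. 0.0833)
  Task 2: C/T = 7/27 (approx. 0.2593)
Total utilization U = 1/12 + 7/27 = 37/108
Rounded to 4 decimal places: U = 0.3426
RM (Liu & Layland) bound for 2 tasks = 0.828427; compare with U = 37/108 (approx. 0.342593)
U <= bound, so schedulable by RM sufficient condition.

0.3426


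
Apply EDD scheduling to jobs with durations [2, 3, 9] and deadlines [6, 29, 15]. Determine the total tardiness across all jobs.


Sort by due date (EDD order): [(2, 6), (9, 15), (3, 29)]
Compute completion times and tardiness:
  Job 1: p=2, d=6, C=2, tardiness=max(0,2-6)=0
  Job 2: p=9, d=15, C=11, tardiness=max(0,11-15)=0
  Job 3: p=3, d=29, C=14, tardiness=max(0,14-29)=0
Total tardiness = 0

0


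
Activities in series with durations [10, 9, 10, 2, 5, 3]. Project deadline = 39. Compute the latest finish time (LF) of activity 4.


LF(activity 4) = deadline - sum of successor durations
Successors: activities 5 through 6 with durations [5, 3]
Sum of successor durations = 8
LF = 39 - 8 = 31

31


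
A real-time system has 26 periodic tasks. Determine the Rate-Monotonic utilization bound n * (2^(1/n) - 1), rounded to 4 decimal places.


Compute 2^(1/26) = 1.0270180507
Subtract 1: 1.0270180507 - 1 = 0.0270180507
Multiply by n: 26 * 0.0270180507 = 0.7024693182
Round to 4 dp: 0.7025

0.7025


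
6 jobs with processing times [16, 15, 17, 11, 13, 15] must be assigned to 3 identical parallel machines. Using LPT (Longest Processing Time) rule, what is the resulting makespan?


Sort jobs in decreasing order (LPT): [17, 16, 15, 15, 13, 11]
Assign each job to the least loaded machine:
  Machine 1: jobs [17, 11], load = 28
  Machine 2: jobs [16, 13], load = 29
  Machine 3: jobs [15, 15], load = 30
Makespan = max load = 30

30


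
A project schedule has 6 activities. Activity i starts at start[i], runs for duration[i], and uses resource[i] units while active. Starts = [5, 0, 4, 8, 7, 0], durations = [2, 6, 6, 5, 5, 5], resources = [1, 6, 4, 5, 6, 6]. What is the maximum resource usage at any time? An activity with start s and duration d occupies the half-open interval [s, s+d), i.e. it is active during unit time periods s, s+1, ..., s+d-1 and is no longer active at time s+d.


Each activity i is active on [start_i, start_i + duration_i).
Compute total resource usage per time slot:
  t=0: active resources = [6, 6], total = 12
  t=1: active resources = [6, 6], total = 12
  t=2: active resources = [6, 6], total = 12
  t=3: active resources = [6, 6], total = 12
  t=4: active resources = [6, 4, 6], total = 16
  t=5: active resources = [1, 6, 4], total = 11
  t=6: active resources = [1, 4], total = 5
  t=7: active resources = [4, 6], total = 10
  t=8: active resources = [4, 5, 6], total = 15
  t=9: active resources = [4, 5, 6], total = 15
  t=10: active resources = [5, 6], total = 11
  t=11: active resources = [5, 6], total = 11
  t=12: active resources = [5], total = 5
Peak resource demand = 16

16


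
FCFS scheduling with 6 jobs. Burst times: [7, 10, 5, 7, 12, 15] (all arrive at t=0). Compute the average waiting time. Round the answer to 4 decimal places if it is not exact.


FCFS order (as given): [7, 10, 5, 7, 12, 15]
Waiting times:
  Job 1: wait = 0
  Job 2: wait = 7
  Job 3: wait = 17
  Job 4: wait = 22
  Job 5: wait = 29
  Job 6: wait = 41
Sum of waiting times = 116
Average waiting time = 116/6 = 19.3333

19.3333


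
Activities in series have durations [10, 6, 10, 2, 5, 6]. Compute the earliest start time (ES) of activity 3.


Activity 3 starts after activities 1 through 2 complete.
Predecessor durations: [10, 6]
ES = 10 + 6 = 16

16


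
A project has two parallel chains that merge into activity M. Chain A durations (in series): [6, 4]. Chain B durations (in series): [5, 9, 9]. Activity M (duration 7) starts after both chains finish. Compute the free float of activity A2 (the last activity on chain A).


ES(A2) = sum of predecessors on chain A = 6
EF(A2) = ES + duration = 6 + 4 = 10
Successor of A2 is M. ES(M) = max(sum(A), sum(B)) = max(10, 23) = 23
Free float = ES(successor) - EF(current) = 23 - 10 = 13

13


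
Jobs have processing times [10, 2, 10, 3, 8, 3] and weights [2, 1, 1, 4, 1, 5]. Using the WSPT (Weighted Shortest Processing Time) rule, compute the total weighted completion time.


Compute p/w ratios and sort ascending (WSPT): [(3, 5), (3, 4), (2, 1), (10, 2), (8, 1), (10, 1)]
Compute weighted completion times:
  Job (p=3,w=5): C=3, w*C=5*3=15
  Job (p=3,w=4): C=6, w*C=4*6=24
  Job (p=2,w=1): C=8, w*C=1*8=8
  Job (p=10,w=2): C=18, w*C=2*18=36
  Job (p=8,w=1): C=26, w*C=1*26=26
  Job (p=10,w=1): C=36, w*C=1*36=36
Total weighted completion time = 145

145


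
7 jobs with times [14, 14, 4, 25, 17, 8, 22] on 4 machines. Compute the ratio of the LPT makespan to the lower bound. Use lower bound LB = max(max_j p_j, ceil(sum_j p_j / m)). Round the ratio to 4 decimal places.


LPT order: [25, 22, 17, 14, 14, 8, 4]
Machine loads after assignment: [25, 26, 25, 28]
LPT makespan = 28
Lower bound = max(max_job, ceil(total/4)) = max(25, 26) = 26
Ratio = 28 / 26 = 1.0769

1.0769


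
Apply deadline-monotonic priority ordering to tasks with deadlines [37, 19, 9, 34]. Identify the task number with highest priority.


Sort tasks by relative deadline (ascending):
  Task 3: deadline = 9
  Task 2: deadline = 19
  Task 4: deadline = 34
  Task 1: deadline = 37
Priority order (highest first): [3, 2, 4, 1]
Highest priority task = 3

3


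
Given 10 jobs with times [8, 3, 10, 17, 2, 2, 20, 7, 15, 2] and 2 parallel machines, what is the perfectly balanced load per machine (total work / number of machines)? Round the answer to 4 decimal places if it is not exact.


Total processing time = 8 + 3 + 10 + 17 + 2 + 2 + 20 + 7 + 15 + 2 = 86
Number of machines = 2
Ideal balanced load = 86 / 2 = 43.0

43.0


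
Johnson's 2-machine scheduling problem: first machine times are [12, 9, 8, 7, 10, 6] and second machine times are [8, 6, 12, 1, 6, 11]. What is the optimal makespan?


Apply Johnson's rule:
  Group 1 (a <= b): [(6, 6, 11), (3, 8, 12)]
  Group 2 (a > b): [(1, 12, 8), (2, 9, 6), (5, 10, 6), (4, 7, 1)]
Optimal job order: [6, 3, 1, 2, 5, 4]
Schedule:
  Job 6: M1 done at 6, M2 done at 17
  Job 3: M1 done at 14, M2 done at 29
  Job 1: M1 done at 26, M2 done at 37
  Job 2: M1 done at 35, M2 done at 43
  Job 5: M1 done at 45, M2 done at 51
  Job 4: M1 done at 52, M2 done at 53
Makespan = 53

53


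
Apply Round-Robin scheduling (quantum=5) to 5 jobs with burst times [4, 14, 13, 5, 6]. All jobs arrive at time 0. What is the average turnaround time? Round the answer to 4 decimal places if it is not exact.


Time quantum = 5
Execution trace:
  J1 runs 4 units, time = 4
  J2 runs 5 units, time = 9
  J3 runs 5 units, time = 14
  J4 runs 5 units, time = 19
  J5 runs 5 units, time = 24
  J2 runs 5 units, time = 29
  J3 runs 5 units, time = 34
  J5 runs 1 units, time = 35
  J2 runs 4 units, time = 39
  J3 runs 3 units, time = 42
Finish times: [4, 39, 42, 19, 35]
Average turnaround = 139/5 = 27.8

27.8


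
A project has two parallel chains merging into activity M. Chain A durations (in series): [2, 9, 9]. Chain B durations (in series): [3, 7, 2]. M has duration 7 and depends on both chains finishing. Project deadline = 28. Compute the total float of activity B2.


Forward pass: ES(B2) = sum of predecessors on chain B = 3
EF = ES + duration = 3 + 7 = 10
Backward pass: LF(M) = deadline = 28; LS(M) = 28 - 7 = 21
LF(B2) = LS(M) - sum(successors on chain B) = 21 - 2 = 19
LS = LF - duration = 19 - 7 = 12
Total float = LS - ES = 12 - 3 = 9

9


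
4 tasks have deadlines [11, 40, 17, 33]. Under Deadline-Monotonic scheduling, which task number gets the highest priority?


Sort tasks by relative deadline (ascending):
  Task 1: deadline = 11
  Task 3: deadline = 17
  Task 4: deadline = 33
  Task 2: deadline = 40
Priority order (highest first): [1, 3, 4, 2]
Highest priority task = 1

1


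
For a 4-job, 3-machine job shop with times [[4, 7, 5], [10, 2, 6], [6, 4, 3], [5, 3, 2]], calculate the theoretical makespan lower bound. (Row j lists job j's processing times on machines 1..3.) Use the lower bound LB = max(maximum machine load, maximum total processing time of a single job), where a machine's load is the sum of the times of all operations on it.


Machine loads:
  Machine 1: 4 + 10 + 6 + 5 = 25
  Machine 2: 7 + 2 + 4 + 3 = 16
  Machine 3: 5 + 6 + 3 + 2 = 16
Max machine load = 25
Job totals:
  Job 1: 16
  Job 2: 18
  Job 3: 13
  Job 4: 10
Max job total = 18
Lower bound = max(25, 18) = 25

25


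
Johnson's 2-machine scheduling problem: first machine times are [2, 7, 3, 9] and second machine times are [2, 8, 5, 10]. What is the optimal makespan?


Apply Johnson's rule:
  Group 1 (a <= b): [(1, 2, 2), (3, 3, 5), (2, 7, 8), (4, 9, 10)]
  Group 2 (a > b): []
Optimal job order: [1, 3, 2, 4]
Schedule:
  Job 1: M1 done at 2, M2 done at 4
  Job 3: M1 done at 5, M2 done at 10
  Job 2: M1 done at 12, M2 done at 20
  Job 4: M1 done at 21, M2 done at 31
Makespan = 31

31


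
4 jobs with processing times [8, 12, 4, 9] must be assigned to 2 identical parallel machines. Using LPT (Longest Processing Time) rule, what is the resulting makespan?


Sort jobs in decreasing order (LPT): [12, 9, 8, 4]
Assign each job to the least loaded machine:
  Machine 1: jobs [12, 4], load = 16
  Machine 2: jobs [9, 8], load = 17
Makespan = max load = 17

17


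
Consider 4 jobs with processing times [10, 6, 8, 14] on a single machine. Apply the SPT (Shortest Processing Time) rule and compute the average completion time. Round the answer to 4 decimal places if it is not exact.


Sort jobs by processing time (SPT order): [6, 8, 10, 14]
Compute completion times sequentially:
  Job 1: processing = 6, completes at 6
  Job 2: processing = 8, completes at 14
  Job 3: processing = 10, completes at 24
  Job 4: processing = 14, completes at 38
Sum of completion times = 82
Average completion time = 82/4 = 20.5

20.5


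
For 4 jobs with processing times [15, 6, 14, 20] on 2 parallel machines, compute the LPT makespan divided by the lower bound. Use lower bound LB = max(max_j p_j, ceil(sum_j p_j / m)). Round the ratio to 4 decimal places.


LPT order: [20, 15, 14, 6]
Machine loads after assignment: [26, 29]
LPT makespan = 29
Lower bound = max(max_job, ceil(total/2)) = max(20, 28) = 28
Ratio = 29 / 28 = 1.0357

1.0357


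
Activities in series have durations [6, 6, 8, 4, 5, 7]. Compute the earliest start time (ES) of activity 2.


Activity 2 starts after activities 1 through 1 complete.
Predecessor durations: [6]
ES = 6 = 6

6


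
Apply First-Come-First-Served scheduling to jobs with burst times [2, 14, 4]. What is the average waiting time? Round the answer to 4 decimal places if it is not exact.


FCFS order (as given): [2, 14, 4]
Waiting times:
  Job 1: wait = 0
  Job 2: wait = 2
  Job 3: wait = 16
Sum of waiting times = 18
Average waiting time = 18/3 = 6.0

6.0


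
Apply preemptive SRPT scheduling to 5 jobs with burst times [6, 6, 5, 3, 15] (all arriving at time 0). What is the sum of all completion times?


Since all jobs arrive at t=0, SRPT equals SPT ordering.
SPT order: [3, 5, 6, 6, 15]
Completion times:
  Job 1: p=3, C=3
  Job 2: p=5, C=8
  Job 3: p=6, C=14
  Job 4: p=6, C=20
  Job 5: p=15, C=35
Total completion time = 3 + 8 + 14 + 20 + 35 = 80

80


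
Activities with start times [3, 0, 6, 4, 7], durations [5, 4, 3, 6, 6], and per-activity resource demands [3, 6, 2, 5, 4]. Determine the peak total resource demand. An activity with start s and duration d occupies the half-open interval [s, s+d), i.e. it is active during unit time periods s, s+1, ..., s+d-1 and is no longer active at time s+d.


Each activity i is active on [start_i, start_i + duration_i).
Compute total resource usage per time slot:
  t=0: active resources = [6], total = 6
  t=1: active resources = [6], total = 6
  t=2: active resources = [6], total = 6
  t=3: active resources = [3, 6], total = 9
  t=4: active resources = [3, 5], total = 8
  t=5: active resources = [3, 5], total = 8
  t=6: active resources = [3, 2, 5], total = 10
  t=7: active resources = [3, 2, 5, 4], total = 14
  t=8: active resources = [2, 5, 4], total = 11
  t=9: active resources = [5, 4], total = 9
  t=10: active resources = [4], total = 4
  t=11: active resources = [4], total = 4
  t=12: active resources = [4], total = 4
Peak resource demand = 14

14


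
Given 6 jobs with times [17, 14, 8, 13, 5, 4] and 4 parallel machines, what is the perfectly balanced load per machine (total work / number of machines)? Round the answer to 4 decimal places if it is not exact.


Total processing time = 17 + 14 + 8 + 13 + 5 + 4 = 61
Number of machines = 4
Ideal balanced load = 61 / 4 = 15.25

15.25


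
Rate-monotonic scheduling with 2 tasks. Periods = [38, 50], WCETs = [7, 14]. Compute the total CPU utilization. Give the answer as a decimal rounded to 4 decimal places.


Compute individual utilizations (exact fractions):
  Task 1: C/T = 7/38 (approx. 0.1842)
  Task 2: C/T = 14/50 = 7/25 (approx. 0.28)
Total utilization U = 7/38 + 7/25 = 441/950
Rounded to 4 decimal places: U = 0.4642
RM (Liu & Layland) bound for 2 tasks = 0.828427; compare with U = 441/950 (approx. 0.464211)
U <= bound, so schedulable by RM sufficient condition.

0.4642


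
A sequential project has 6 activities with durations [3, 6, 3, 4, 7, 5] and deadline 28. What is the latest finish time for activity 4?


LF(activity 4) = deadline - sum of successor durations
Successors: activities 5 through 6 with durations [7, 5]
Sum of successor durations = 12
LF = 28 - 12 = 16

16


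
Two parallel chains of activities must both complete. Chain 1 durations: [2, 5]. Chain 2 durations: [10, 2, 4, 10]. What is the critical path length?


Path A total = 2 + 5 = 7
Path B total = 10 + 2 + 4 + 10 = 26
Critical path = longest path = max(7, 26) = 26

26


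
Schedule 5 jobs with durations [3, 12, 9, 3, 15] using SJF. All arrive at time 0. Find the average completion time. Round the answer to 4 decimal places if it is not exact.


SJF order (ascending): [3, 3, 9, 12, 15]
Completion times:
  Job 1: burst=3, C=3
  Job 2: burst=3, C=6
  Job 3: burst=9, C=15
  Job 4: burst=12, C=27
  Job 5: burst=15, C=42
Average completion = 93/5 = 18.6

18.6


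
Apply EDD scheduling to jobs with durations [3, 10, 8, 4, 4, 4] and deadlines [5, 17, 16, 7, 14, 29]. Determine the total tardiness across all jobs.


Sort by due date (EDD order): [(3, 5), (4, 7), (4, 14), (8, 16), (10, 17), (4, 29)]
Compute completion times and tardiness:
  Job 1: p=3, d=5, C=3, tardiness=max(0,3-5)=0
  Job 2: p=4, d=7, C=7, tardiness=max(0,7-7)=0
  Job 3: p=4, d=14, C=11, tardiness=max(0,11-14)=0
  Job 4: p=8, d=16, C=19, tardiness=max(0,19-16)=3
  Job 5: p=10, d=17, C=29, tardiness=max(0,29-17)=12
  Job 6: p=4, d=29, C=33, tardiness=max(0,33-29)=4
Total tardiness = 19

19


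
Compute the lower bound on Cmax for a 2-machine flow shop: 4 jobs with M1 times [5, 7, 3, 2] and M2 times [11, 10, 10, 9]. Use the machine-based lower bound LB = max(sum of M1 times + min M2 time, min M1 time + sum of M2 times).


LB1 = sum(M1 times) + min(M2 times) = 17 + 9 = 26
LB2 = min(M1 times) + sum(M2 times) = 2 + 40 = 42
Lower bound = max(LB1, LB2) = max(26, 42) = 42

42


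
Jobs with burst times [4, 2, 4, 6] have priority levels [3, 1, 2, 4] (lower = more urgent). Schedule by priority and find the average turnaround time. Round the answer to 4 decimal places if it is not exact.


Sort by priority (ascending = highest first):
Order: [(1, 2), (2, 4), (3, 4), (4, 6)]
Completion times:
  Priority 1, burst=2, C=2
  Priority 2, burst=4, C=6
  Priority 3, burst=4, C=10
  Priority 4, burst=6, C=16
Average turnaround = 34/4 = 8.5

8.5


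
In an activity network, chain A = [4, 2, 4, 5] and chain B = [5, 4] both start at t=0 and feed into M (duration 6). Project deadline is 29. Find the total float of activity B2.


Forward pass: ES(B2) = sum of predecessors on chain B = 5
EF = ES + duration = 5 + 4 = 9
Backward pass: LF(M) = deadline = 29; LS(M) = 29 - 6 = 23
LF(B2) = LS(M) - sum(successors on chain B) = 23 - 0 = 23
LS = LF - duration = 23 - 4 = 19
Total float = LS - ES = 19 - 5 = 14

14


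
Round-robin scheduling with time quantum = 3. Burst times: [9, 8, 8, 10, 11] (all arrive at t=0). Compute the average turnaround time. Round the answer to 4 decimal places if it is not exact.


Time quantum = 3
Execution trace:
  J1 runs 3 units, time = 3
  J2 runs 3 units, time = 6
  J3 runs 3 units, time = 9
  J4 runs 3 units, time = 12
  J5 runs 3 units, time = 15
  J1 runs 3 units, time = 18
  J2 runs 3 units, time = 21
  J3 runs 3 units, time = 24
  J4 runs 3 units, time = 27
  J5 runs 3 units, time = 30
  J1 runs 3 units, time = 33
  J2 runs 2 units, time = 35
  J3 runs 2 units, time = 37
  J4 runs 3 units, time = 40
  J5 runs 3 units, time = 43
  J4 runs 1 units, time = 44
  J5 runs 2 units, time = 46
Finish times: [33, 35, 37, 44, 46]
Average turnaround = 195/5 = 39.0

39.0


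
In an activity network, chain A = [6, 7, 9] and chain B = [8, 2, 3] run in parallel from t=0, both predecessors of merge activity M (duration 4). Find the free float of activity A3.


ES(A3) = sum of predecessors on chain A = 13
EF(A3) = ES + duration = 13 + 9 = 22
Successor of A3 is M. ES(M) = max(sum(A), sum(B)) = max(22, 13) = 22
Free float = ES(successor) - EF(current) = 22 - 22 = 0

0


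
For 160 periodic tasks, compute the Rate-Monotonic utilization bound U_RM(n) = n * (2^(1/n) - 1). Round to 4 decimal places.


Compute 2^(1/160) = 1.0043415673
Subtract 1: 1.0043415673 - 1 = 0.0043415673
Multiply by n: 160 * 0.0043415673 = 0.6946507680
Round to 4 dp: 0.6947

0.6947


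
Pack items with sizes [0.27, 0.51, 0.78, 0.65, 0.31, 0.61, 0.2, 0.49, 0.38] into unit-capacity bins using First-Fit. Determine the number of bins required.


Place items sequentially using First-Fit:
  Item 0.27 -> new Bin 1
  Item 0.51 -> Bin 1 (now 0.78)
  Item 0.78 -> new Bin 2
  Item 0.65 -> new Bin 3
  Item 0.31 -> Bin 3 (now 0.96)
  Item 0.61 -> new Bin 4
  Item 0.2 -> Bin 1 (now 0.98)
  Item 0.49 -> new Bin 5
  Item 0.38 -> Bin 4 (now 0.99)
Total bins used = 5

5


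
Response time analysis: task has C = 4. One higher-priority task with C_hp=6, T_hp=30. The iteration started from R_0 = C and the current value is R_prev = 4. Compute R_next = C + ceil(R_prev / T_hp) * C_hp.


R_next = C + ceil(R_prev / T_hp) * C_hp
ceil(4 / 30) = ceil(0.1333) = 1
Interference = 1 * 6 = 6
R_next = 4 + 6 = 10

10


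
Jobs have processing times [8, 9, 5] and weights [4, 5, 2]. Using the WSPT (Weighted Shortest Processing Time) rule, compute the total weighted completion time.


Compute p/w ratios and sort ascending (WSPT): [(9, 5), (8, 4), (5, 2)]
Compute weighted completion times:
  Job (p=9,w=5): C=9, w*C=5*9=45
  Job (p=8,w=4): C=17, w*C=4*17=68
  Job (p=5,w=2): C=22, w*C=2*22=44
Total weighted completion time = 157

157


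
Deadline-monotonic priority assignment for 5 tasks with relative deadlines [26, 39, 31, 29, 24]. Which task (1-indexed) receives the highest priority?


Sort tasks by relative deadline (ascending):
  Task 5: deadline = 24
  Task 1: deadline = 26
  Task 4: deadline = 29
  Task 3: deadline = 31
  Task 2: deadline = 39
Priority order (highest first): [5, 1, 4, 3, 2]
Highest priority task = 5

5


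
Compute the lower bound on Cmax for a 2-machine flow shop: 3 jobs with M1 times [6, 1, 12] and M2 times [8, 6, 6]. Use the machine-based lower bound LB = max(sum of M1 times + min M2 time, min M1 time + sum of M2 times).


LB1 = sum(M1 times) + min(M2 times) = 19 + 6 = 25
LB2 = min(M1 times) + sum(M2 times) = 1 + 20 = 21
Lower bound = max(LB1, LB2) = max(25, 21) = 25

25


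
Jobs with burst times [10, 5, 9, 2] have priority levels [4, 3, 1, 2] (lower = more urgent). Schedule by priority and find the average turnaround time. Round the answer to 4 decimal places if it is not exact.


Sort by priority (ascending = highest first):
Order: [(1, 9), (2, 2), (3, 5), (4, 10)]
Completion times:
  Priority 1, burst=9, C=9
  Priority 2, burst=2, C=11
  Priority 3, burst=5, C=16
  Priority 4, burst=10, C=26
Average turnaround = 62/4 = 15.5

15.5


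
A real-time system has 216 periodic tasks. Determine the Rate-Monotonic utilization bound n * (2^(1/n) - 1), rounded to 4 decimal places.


Compute 2^(1/216) = 1.0032141691
Subtract 1: 1.0032141691 - 1 = 0.0032141691
Multiply by n: 216 * 0.0032141691 = 0.6942605256
Round to 4 dp: 0.6943

0.6943


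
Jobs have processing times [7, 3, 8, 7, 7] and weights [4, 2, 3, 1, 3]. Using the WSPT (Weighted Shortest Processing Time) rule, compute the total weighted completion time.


Compute p/w ratios and sort ascending (WSPT): [(3, 2), (7, 4), (7, 3), (8, 3), (7, 1)]
Compute weighted completion times:
  Job (p=3,w=2): C=3, w*C=2*3=6
  Job (p=7,w=4): C=10, w*C=4*10=40
  Job (p=7,w=3): C=17, w*C=3*17=51
  Job (p=8,w=3): C=25, w*C=3*25=75
  Job (p=7,w=1): C=32, w*C=1*32=32
Total weighted completion time = 204

204


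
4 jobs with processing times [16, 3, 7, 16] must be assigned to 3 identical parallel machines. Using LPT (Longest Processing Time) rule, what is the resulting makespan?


Sort jobs in decreasing order (LPT): [16, 16, 7, 3]
Assign each job to the least loaded machine:
  Machine 1: jobs [16], load = 16
  Machine 2: jobs [16], load = 16
  Machine 3: jobs [7, 3], load = 10
Makespan = max load = 16

16


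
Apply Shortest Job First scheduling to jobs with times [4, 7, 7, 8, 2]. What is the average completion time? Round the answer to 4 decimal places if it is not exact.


SJF order (ascending): [2, 4, 7, 7, 8]
Completion times:
  Job 1: burst=2, C=2
  Job 2: burst=4, C=6
  Job 3: burst=7, C=13
  Job 4: burst=7, C=20
  Job 5: burst=8, C=28
Average completion = 69/5 = 13.8

13.8


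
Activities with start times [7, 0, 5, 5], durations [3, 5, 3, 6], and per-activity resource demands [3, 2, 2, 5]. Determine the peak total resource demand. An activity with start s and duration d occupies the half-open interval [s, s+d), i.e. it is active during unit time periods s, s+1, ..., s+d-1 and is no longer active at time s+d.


Each activity i is active on [start_i, start_i + duration_i).
Compute total resource usage per time slot:
  t=0: active resources = [2], total = 2
  t=1: active resources = [2], total = 2
  t=2: active resources = [2], total = 2
  t=3: active resources = [2], total = 2
  t=4: active resources = [2], total = 2
  t=5: active resources = [2, 5], total = 7
  t=6: active resources = [2, 5], total = 7
  t=7: active resources = [3, 2, 5], total = 10
  t=8: active resources = [3, 5], total = 8
  t=9: active resources = [3, 5], total = 8
  t=10: active resources = [5], total = 5
Peak resource demand = 10

10


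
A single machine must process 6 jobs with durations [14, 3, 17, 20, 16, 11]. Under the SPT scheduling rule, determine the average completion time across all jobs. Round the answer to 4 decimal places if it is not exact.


Sort jobs by processing time (SPT order): [3, 11, 14, 16, 17, 20]
Compute completion times sequentially:
  Job 1: processing = 3, completes at 3
  Job 2: processing = 11, completes at 14
  Job 3: processing = 14, completes at 28
  Job 4: processing = 16, completes at 44
  Job 5: processing = 17, completes at 61
  Job 6: processing = 20, completes at 81
Sum of completion times = 231
Average completion time = 231/6 = 38.5

38.5


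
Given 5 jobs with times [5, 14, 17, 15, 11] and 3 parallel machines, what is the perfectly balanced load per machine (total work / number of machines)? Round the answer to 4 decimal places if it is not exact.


Total processing time = 5 + 14 + 17 + 15 + 11 = 62
Number of machines = 3
Ideal balanced load = 62 / 3 = 20.6667

20.6667


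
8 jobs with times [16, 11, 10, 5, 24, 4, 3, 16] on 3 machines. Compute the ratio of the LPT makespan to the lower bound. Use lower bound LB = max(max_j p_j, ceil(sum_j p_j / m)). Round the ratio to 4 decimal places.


LPT order: [24, 16, 16, 11, 10, 5, 4, 3]
Machine loads after assignment: [29, 30, 30]
LPT makespan = 30
Lower bound = max(max_job, ceil(total/3)) = max(24, 30) = 30
Ratio = 30 / 30 = 1.0

1.0


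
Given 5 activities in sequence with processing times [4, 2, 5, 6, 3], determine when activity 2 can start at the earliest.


Activity 2 starts after activities 1 through 1 complete.
Predecessor durations: [4]
ES = 4 = 4

4


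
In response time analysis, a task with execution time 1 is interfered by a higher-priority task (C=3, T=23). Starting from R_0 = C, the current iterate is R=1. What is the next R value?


R_next = C + ceil(R_prev / T_hp) * C_hp
ceil(1 / 23) = ceil(0.0435) = 1
Interference = 1 * 3 = 3
R_next = 1 + 3 = 4

4


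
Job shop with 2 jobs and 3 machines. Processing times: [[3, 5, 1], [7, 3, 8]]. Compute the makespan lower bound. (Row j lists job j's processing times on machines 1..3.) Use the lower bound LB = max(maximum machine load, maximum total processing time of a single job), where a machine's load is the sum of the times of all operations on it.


Machine loads:
  Machine 1: 3 + 7 = 10
  Machine 2: 5 + 3 = 8
  Machine 3: 1 + 8 = 9
Max machine load = 10
Job totals:
  Job 1: 9
  Job 2: 18
Max job total = 18
Lower bound = max(10, 18) = 18

18


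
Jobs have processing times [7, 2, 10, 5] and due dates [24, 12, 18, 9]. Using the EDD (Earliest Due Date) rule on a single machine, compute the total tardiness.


Sort by due date (EDD order): [(5, 9), (2, 12), (10, 18), (7, 24)]
Compute completion times and tardiness:
  Job 1: p=5, d=9, C=5, tardiness=max(0,5-9)=0
  Job 2: p=2, d=12, C=7, tardiness=max(0,7-12)=0
  Job 3: p=10, d=18, C=17, tardiness=max(0,17-18)=0
  Job 4: p=7, d=24, C=24, tardiness=max(0,24-24)=0
Total tardiness = 0

0


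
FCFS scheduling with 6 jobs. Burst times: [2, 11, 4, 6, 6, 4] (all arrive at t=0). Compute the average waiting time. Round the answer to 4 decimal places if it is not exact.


FCFS order (as given): [2, 11, 4, 6, 6, 4]
Waiting times:
  Job 1: wait = 0
  Job 2: wait = 2
  Job 3: wait = 13
  Job 4: wait = 17
  Job 5: wait = 23
  Job 6: wait = 29
Sum of waiting times = 84
Average waiting time = 84/6 = 14.0

14.0


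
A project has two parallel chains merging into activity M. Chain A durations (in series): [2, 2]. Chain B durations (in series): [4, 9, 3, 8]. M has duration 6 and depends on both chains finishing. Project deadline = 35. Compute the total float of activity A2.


Forward pass: ES(A2) = sum of predecessors on chain A = 2
EF = ES + duration = 2 + 2 = 4
Backward pass: LF(M) = deadline = 35; LS(M) = 35 - 6 = 29
LF(A2) = LS(M) - sum(successors on chain A) = 29 - 0 = 29
LS = LF - duration = 29 - 2 = 27
Total float = LS - ES = 27 - 2 = 25

25


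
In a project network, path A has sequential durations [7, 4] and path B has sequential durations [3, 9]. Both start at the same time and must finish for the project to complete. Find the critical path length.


Path A total = 7 + 4 = 11
Path B total = 3 + 9 = 12
Critical path = longest path = max(11, 12) = 12

12


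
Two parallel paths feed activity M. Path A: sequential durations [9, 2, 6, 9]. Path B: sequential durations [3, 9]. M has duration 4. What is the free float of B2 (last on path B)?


ES(B2) = sum of predecessors on chain B = 3
EF(B2) = ES + duration = 3 + 9 = 12
Successor of B2 is M. ES(M) = max(sum(A), sum(B)) = max(26, 12) = 26
Free float = ES(successor) - EF(current) = 26 - 12 = 14

14


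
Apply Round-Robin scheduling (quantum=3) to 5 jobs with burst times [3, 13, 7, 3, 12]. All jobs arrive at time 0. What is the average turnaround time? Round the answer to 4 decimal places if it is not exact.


Time quantum = 3
Execution trace:
  J1 runs 3 units, time = 3
  J2 runs 3 units, time = 6
  J3 runs 3 units, time = 9
  J4 runs 3 units, time = 12
  J5 runs 3 units, time = 15
  J2 runs 3 units, time = 18
  J3 runs 3 units, time = 21
  J5 runs 3 units, time = 24
  J2 runs 3 units, time = 27
  J3 runs 1 units, time = 28
  J5 runs 3 units, time = 31
  J2 runs 3 units, time = 34
  J5 runs 3 units, time = 37
  J2 runs 1 units, time = 38
Finish times: [3, 38, 28, 12, 37]
Average turnaround = 118/5 = 23.6

23.6


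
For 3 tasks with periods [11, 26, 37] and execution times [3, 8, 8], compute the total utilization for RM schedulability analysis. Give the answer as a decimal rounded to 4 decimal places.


Compute individual utilizations (exact fractions):
  Task 1: C/T = 3/11 (approx. 0.2727)
  Task 2: C/T = 8/26 = 4/13 (approx. 0.3077)
  Task 3: C/T = 8/37 (approx. 0.2162)
Total utilization U = 3/11 + 4/13 + 8/37 = 4215/5291
Rounded to 4 decimal places: U = 0.7966
RM (Liu & Layland) bound for 3 tasks = 0.779763; compare with U = 4215/5291 (approx. 0.796636)
bound < U <= 1, so the RM sufficient condition is not met (inconclusive; an exact test such as response-time analysis is needed).

0.7966


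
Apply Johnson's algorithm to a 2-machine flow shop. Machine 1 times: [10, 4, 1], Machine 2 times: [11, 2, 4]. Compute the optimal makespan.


Apply Johnson's rule:
  Group 1 (a <= b): [(3, 1, 4), (1, 10, 11)]
  Group 2 (a > b): [(2, 4, 2)]
Optimal job order: [3, 1, 2]
Schedule:
  Job 3: M1 done at 1, M2 done at 5
  Job 1: M1 done at 11, M2 done at 22
  Job 2: M1 done at 15, M2 done at 24
Makespan = 24

24


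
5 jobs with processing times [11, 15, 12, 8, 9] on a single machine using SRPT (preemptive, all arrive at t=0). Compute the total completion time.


Since all jobs arrive at t=0, SRPT equals SPT ordering.
SPT order: [8, 9, 11, 12, 15]
Completion times:
  Job 1: p=8, C=8
  Job 2: p=9, C=17
  Job 3: p=11, C=28
  Job 4: p=12, C=40
  Job 5: p=15, C=55
Total completion time = 8 + 17 + 28 + 40 + 55 = 148

148


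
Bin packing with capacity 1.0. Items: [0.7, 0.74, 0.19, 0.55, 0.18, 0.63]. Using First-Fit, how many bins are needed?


Place items sequentially using First-Fit:
  Item 0.7 -> new Bin 1
  Item 0.74 -> new Bin 2
  Item 0.19 -> Bin 1 (now 0.89)
  Item 0.55 -> new Bin 3
  Item 0.18 -> Bin 2 (now 0.92)
  Item 0.63 -> new Bin 4
Total bins used = 4

4


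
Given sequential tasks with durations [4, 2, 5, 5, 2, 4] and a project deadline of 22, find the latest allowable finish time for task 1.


LF(activity 1) = deadline - sum of successor durations
Successors: activities 2 through 6 with durations [2, 5, 5, 2, 4]
Sum of successor durations = 18
LF = 22 - 18 = 4

4


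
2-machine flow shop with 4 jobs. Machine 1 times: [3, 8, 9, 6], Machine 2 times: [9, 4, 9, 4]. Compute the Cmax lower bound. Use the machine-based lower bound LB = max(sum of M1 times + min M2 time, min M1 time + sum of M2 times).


LB1 = sum(M1 times) + min(M2 times) = 26 + 4 = 30
LB2 = min(M1 times) + sum(M2 times) = 3 + 26 = 29
Lower bound = max(LB1, LB2) = max(30, 29) = 30

30


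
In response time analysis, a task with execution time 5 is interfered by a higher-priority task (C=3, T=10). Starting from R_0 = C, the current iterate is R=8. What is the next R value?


R_next = C + ceil(R_prev / T_hp) * C_hp
ceil(8 / 10) = ceil(0.8) = 1
Interference = 1 * 3 = 3
R_next = 5 + 3 = 8
R_next = R_prev, so the iteration has converged (response time = 8).

8
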